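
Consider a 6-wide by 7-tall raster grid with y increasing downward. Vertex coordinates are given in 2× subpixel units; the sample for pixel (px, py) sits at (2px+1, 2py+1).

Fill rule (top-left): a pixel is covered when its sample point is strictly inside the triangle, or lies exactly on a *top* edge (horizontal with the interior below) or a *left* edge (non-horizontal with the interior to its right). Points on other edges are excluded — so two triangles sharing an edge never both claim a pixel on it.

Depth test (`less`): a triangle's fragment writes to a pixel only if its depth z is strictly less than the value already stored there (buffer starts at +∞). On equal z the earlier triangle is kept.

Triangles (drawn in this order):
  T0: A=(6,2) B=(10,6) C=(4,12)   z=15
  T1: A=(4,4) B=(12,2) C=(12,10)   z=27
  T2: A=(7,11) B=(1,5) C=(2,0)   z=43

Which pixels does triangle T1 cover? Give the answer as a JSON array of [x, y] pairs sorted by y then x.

T0:
  2·area = 48
  edge (6, 2)→(10, 6): d=(4,4) right/bottom  bias=-1
  edge (10, 6)→(4, 12): d=(-6,6) right/bottom  bias=-1
  edge (4, 12)→(6, 2): d=(2,-10) top-left  bias=+0
    (2,0)@(5, 1): e=[0,60,-12] → .  [on edge]
    (3,1)@(7, 3): e=[0,36,12] → .  [on edge]
    (3,2)@(7, 5): e=[8,24,16] → X
    (4,2)@(9, 5): e=[0,12,36] → .  [on edge]
    (5,2)@(11, 5): e=[-8,0,56] → .  [on edge]
    (2,3)@(5, 7): e=[24,24,0] → X  [on edge]
    (4,3)@(9, 7): e=[8,0,40] → .  [on edge]
    (5,3)@(11, 7): e=[0,-12,60] → .  [on edge]
    (2,4)@(5, 9): e=[32,12,4] → X
    (3,4)@(7, 9): e=[24,0,24] → .  [on edge]
    (2,5)@(5, 11): e=[40,0,8] → .  [on edge]
    (1,6)@(3, 13): e=[56,0,-8] → .  [on edge]
  covered (4 px):
    . . . . . .
    . . . . . .
    . . . X . .
    . . X X . .
    . . X . . .
    . . . . . .
    . . . . . .
T1:
  2·area = 64
  edge (4, 4)→(12, 2): d=(8,-2) top-left  bias=+0
  edge (12, 2)→(12, 10): d=(0,8) right/bottom  bias=-1
  edge (12, 10)→(4, 4): d=(-8,-6) top-left  bias=+0
    (4,1)@(9, 3): e=[2,24,38] → X
    (5,1)@(11, 3): e=[6,8,50] → X
    (3,2)@(7, 5): e=[14,40,10] → X
    (3,3)@(7, 7): e=[30,40,-6] → .
    (4,3)@(9, 7): e=[34,24,6] → X
    (4,4)@(9, 9): e=[50,24,-10] → .
    (5,4)@(11, 9): e=[54,8,2] → X
    (5,5)@(11, 11): e=[70,8,-14] → .
  covered (8 px):
    . . . . . .
    . . . . X X
    . . . X X X
    . . . . X X
    . . . . . X
    . . . . . .
    . . . . . .
T2:
  2·area = 36
  edge (7, 11)→(1, 5): d=(-6,-6) top-left  bias=+0
  edge (1, 5)→(2, 0): d=(1,-5) top-left  bias=+0
  edge (2, 0)→(7, 11): d=(5,11) right/bottom  bias=-1
    (1,1)@(3, 3): e=[24,8,4] → X
    (2,1)@(5, 3): e=[36,18,-18] → .
    (0,2)@(1, 5): e=[0,0,36] → X  [on edge]
    (2,2)@(5, 5): e=[24,20,-8] → .
    (0,3)@(1, 7): e=[-12,2,46] → .
    (1,3)@(3, 7): e=[0,12,24] → X  [on edge]
    (2,3)@(5, 7): e=[12,22,2] → X
    (3,3)@(7, 7): e=[24,32,-20] → .
    (1,4)@(3, 9): e=[-12,14,34] → .
    (2,4)@(5, 9): e=[0,24,12] → X  [on edge]
    (3,4)@(7, 9): e=[12,34,-10] → .
    (2,5)@(5, 11): e=[-12,26,22] → .
    (3,5)@(7, 11): e=[0,36,0] → .  [on edge]
    (4,6)@(9, 13): e=[0,48,-12] → .  [on edge]
  covered (6 px):
    . . . . . .
    . X . . . .
    X X . . . .
    . X X . . .
    . . X . . .
    . . . . . .
    . . . . . .

Final: [[4,1],[5,1],[3,2],[4,2],[5,2],[4,3],[5,3],[5,4]]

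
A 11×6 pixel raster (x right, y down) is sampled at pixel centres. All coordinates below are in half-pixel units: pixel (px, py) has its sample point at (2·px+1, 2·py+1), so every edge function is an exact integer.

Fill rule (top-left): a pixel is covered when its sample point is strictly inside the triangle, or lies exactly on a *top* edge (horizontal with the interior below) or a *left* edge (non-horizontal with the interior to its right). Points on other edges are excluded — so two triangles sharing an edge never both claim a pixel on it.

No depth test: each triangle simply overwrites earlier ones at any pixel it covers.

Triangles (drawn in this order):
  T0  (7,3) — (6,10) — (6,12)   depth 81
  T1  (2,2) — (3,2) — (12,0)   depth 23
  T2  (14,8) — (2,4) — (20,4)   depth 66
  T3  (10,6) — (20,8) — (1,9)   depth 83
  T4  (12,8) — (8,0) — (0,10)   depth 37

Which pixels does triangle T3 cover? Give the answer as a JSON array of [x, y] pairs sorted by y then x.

T0:
  2·area = 2  (B↔C swapped to make it positive)
  edge (7, 3)→(6, 12): d=(-1,9) right/bottom  bias=-1
  edge (6, 12)→(6, 10): d=(0,-2) top-left  bias=+0
  edge (6, 10)→(7, 3): d=(1,-7) top-left  bias=+0
    (3,1)@(7, 3): e=[0,2,0] → ·  [on edge]
  covered (0 px):
    · · · · · · · · · · ·
    · · · · · · · · · · ·
    · · · · · · · · · · ·
    · · · · · · · · · · ·
    · · · · · · · · · · ·
    · · · · · · · · · · ·
T1:
  2·area = 2  (B↔C swapped to make it positive)
  edge (2, 2)→(12, 0): d=(10,-2) top-left  bias=+0
  edge (12, 0)→(3, 2): d=(-9,2) right/bottom  bias=-1
  edge (3, 2)→(2, 2): d=(-1,0) right/bottom  bias=-1
    (3,0)@(7, 1): e=[0,1,1] → █  [on edge]
    (4,0)@(9, 1): e=[4,-3,1] → ·
    (3,1)@(7, 3): e=[20,-17,-1] → ·
  covered (1 px):
    · · · █ · · · · · · ·
    · · · · · · · · · · ·
    · · · · · · · · · · ·
    · · · · · · · · · · ·
    · · · · · · · · · · ·
    · · · · · · · · · · ·
T2:
  2·area = 72
  edge (14, 8)→(2, 4): d=(-12,-4) top-left  bias=+0
  edge (2, 4)→(20, 4): d=(18,0) top-left  bias=+0
  edge (20, 4)→(14, 8): d=(-6,4) right/bottom  bias=-1
    (2,2)@(5, 5): e=[0,18,54] → █  [on edge]
    (3,2)@(7, 5): e=[8,18,46] → █
    (4,2)@(9, 5): e=[16,18,38] → █
    (5,2)@(11, 5): e=[24,18,30] → █
    (6,2)@(13, 5): e=[32,18,22] → █
    (7,2)@(15, 5): e=[40,18,14] → █
    (8,2)@(17, 5): e=[48,18,6] → █
    (9,2)@(19, 5): e=[56,18,-2] → ·
    (2,3)@(5, 7): e=[-24,54,42] → ·
    (3,3)@(7, 7): e=[-16,54,34] → ·
    (4,3)@(9, 7): e=[-8,54,26] → ·
    (5,3)@(11, 7): e=[0,54,18] → █  [on edge]
    (8,4)@(17, 9): e=[0,90,-18] → ·  [on edge]
  covered (10 px):
    · · · · · · · · · · ·
    · · · · · · · · · · ·
    · · █ █ █ █ █ █ █ · ·
    · · · · · █ █ █ · · ·
    · · · · · · · · · · ·
    · · · · · · · · · · ·
T3:
  2·area = 48
  edge (10, 6)→(20, 8): d=(10,2) right/bottom  bias=-1
  edge (20, 8)→(1, 9): d=(-19,1) right/bottom  bias=-1
  edge (1, 9)→(10, 6): d=(9,-3) top-left  bias=+0
    (9,1)@(19, 3): e=[-48,96,0] → ·  [on edge]
    (2,2)@(5, 5): e=[0,72,-24] → ·  [on edge]
    (6,2)@(13, 5): e=[-16,64,0] → ·  [on edge]
    (3,3)@(7, 7): e=[16,32,0] → █  [on edge]
    (4,3)@(9, 7): e=[12,30,6] → █
    (5,3)@(11, 7): e=[8,28,12] → █
    (6,3)@(13, 7): e=[4,26,18] → █
    (7,3)@(15, 7): e=[0,24,24] → ·  [on edge]
    (0,4)@(1, 9): e=[48,0,0] → ·  [on edge]
    (3,4)@(7, 9): e=[36,-6,18] → ·
    (4,4)@(9, 9): e=[32,-8,24] → ·
    (5,4)@(11, 9): e=[28,-10,30] → ·
  covered (4 px):
    · · · · · · · · · · ·
    · · · · · · · · · · ·
    · · · · · · · · · · ·
    · · · █ █ █ █ · · · ·
    · · · · · · · · · · ·
    · · · · · · · · · · ·
T4:
  2·area = 104  (B↔C swapped to make it positive)
  edge (12, 8)→(0, 10): d=(-12,2) right/bottom  bias=-1
  edge (0, 10)→(8, 0): d=(8,-10) top-left  bias=+0
  edge (8, 0)→(12, 8): d=(4,8) right/bottom  bias=-1
    (3,1)@(7, 3): e=[70,14,20] → █
    (4,1)@(9, 3): e=[66,34,4] → █
    (5,1)@(11, 3): e=[62,54,-12] → ·
    (2,2)@(5, 5): e=[50,10,44] → █
    (5,2)@(11, 5): e=[38,70,-4] → ·
    (1,3)@(3, 7): e=[30,6,68] → █
    (5,3)@(11, 7): e=[14,86,4] → █
    (6,3)@(13, 7): e=[10,106,-12] → ·
    (0,4)@(1, 9): e=[10,2,92] → █
    (3,4)@(7, 9): e=[-2,62,44] → ·
    (4,4)@(9, 9): e=[-6,82,28] → ·
    (5,4)@(11, 9): e=[-10,102,12] → ·
  covered (13 px):
    · · · · · · · · · · ·
    · · · █ █ · · · · · ·
    · · █ █ █ · · · · · ·
    · █ █ █ █ █ · · · · ·
    █ █ █ · · · · · · · ·
    · · · · · · · · · · ·

Answer: [[3,3],[4,3],[5,3],[6,3]]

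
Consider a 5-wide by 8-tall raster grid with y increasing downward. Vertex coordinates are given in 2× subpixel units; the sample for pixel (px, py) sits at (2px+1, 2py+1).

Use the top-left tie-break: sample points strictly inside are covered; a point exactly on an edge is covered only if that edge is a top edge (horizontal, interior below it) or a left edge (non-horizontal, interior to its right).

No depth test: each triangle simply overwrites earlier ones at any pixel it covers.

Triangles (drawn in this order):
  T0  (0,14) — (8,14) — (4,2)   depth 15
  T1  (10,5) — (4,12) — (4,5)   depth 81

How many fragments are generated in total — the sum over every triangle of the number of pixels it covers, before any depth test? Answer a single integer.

T0:
  2·area = 96  (B↔C swapped to make it positive)
  edge (0, 14)→(4, 2): d=(4,-12) top-left  bias=+0
  edge (4, 2)→(8, 14): d=(4,12) right/bottom  bias=-1
  edge (8, 14)→(0, 14): d=(-8,0) right/bottom  bias=-1
    (1,2)@(3, 5): e=[0,24,72] → #  [on edge]
    (2,2)@(5, 5): e=[24,0,72] → ·  [on edge]
    (1,3)@(3, 7): e=[8,32,56] → #
    (2,3)@(5, 7): e=[32,8,56] → #
    (3,3)@(7, 7): e=[56,-16,56] → ·
    (1,4)@(3, 9): e=[16,40,40] → #
    (3,4)@(7, 9): e=[64,-8,40] → ·
    (0,5)@(1, 11): e=[0,72,24] → #  [on edge]
    (3,5)@(7, 11): e=[72,0,24] → ·  [on edge]
    (0,6)@(1, 13): e=[8,80,8] → #
    (3,6)@(7, 13): e=[80,8,8] → #
    (4,6)@(9, 13): e=[104,-16,8] → ·
  covered (12 px):
    · · · · ·
    · · · · ·
    · # · · ·
    · # # · ·
    · # # · ·
    # # # · ·
    # # # # ·
    · · · · ·
T1:
  2·area = 42
  edge (10, 5)→(4, 12): d=(-6,7) right/bottom  bias=-1
  edge (4, 12)→(4, 5): d=(0,-7) top-left  bias=+0
  edge (4, 5)→(10, 5): d=(6,0) top-left  bias=+0
    (0,2)@(1, 5): e=[63,-21,0] → ·  [on edge]
    (1,2)@(3, 5): e=[49,-7,0] → ·  [on edge]
    (2,2)@(5, 5): e=[35,7,0] → #  [on edge]
    (3,2)@(7, 5): e=[21,21,0] → #  [on edge]
    (4,2)@(9, 5): e=[7,35,0] → #  [on edge]
    (2,3)@(5, 7): e=[23,7,12] → #
    (4,3)@(9, 7): e=[-5,35,12] → ·
    (2,4)@(5, 9): e=[11,7,24] → #
    (3,4)@(7, 9): e=[-3,21,24] → ·
    (2,5)@(5, 11): e=[-1,7,36] → ·
  covered (6 px):
    · · · · ·
    · · · · ·
    · · # # #
    · · # # ·
    · · # · ·
    · · · · ·
    · · · · ·
    · · · · ·

Result: 18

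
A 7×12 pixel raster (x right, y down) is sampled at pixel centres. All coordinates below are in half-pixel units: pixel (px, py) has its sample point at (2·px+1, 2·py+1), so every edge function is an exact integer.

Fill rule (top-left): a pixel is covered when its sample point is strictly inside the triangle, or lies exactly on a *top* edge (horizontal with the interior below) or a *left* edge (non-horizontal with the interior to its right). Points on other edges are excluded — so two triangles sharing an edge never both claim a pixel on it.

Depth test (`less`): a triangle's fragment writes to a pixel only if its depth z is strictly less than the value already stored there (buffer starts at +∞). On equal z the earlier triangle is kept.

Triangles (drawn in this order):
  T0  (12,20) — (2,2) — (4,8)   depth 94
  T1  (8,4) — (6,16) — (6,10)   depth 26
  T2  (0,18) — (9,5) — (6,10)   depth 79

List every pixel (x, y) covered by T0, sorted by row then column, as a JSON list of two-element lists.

T0:
  2·area = 24  (B↔C swapped to make it positive)
  edge (12, 20)→(4, 8): d=(-8,-12) top-left  bias=+0
  edge (4, 8)→(2, 2): d=(-2,-6) top-left  bias=+0
  edge (2, 2)→(12, 20): d=(10,18) right/bottom  bias=-1
    (1,2)@(3, 5): e=[12,0,12] → █  [on edge]
    (2,2)@(5, 5): e=[36,12,-24] → ·
    (1,3)@(3, 7): e=[-4,-4,32] → ·
    (2,4)@(5, 9): e=[4,4,16] → █
    (3,4)@(7, 9): e=[28,16,-20] → ·
    (2,5)@(5, 11): e=[-12,0,36] → ·  [on edge]
    (3,5)@(7, 11): e=[12,12,0] → ·  [on edge]
    (4,7)@(9, 15): e=[4,16,4] → █
    (5,7)@(11, 15): e=[28,28,-32] → ·
    (3,8)@(7, 17): e=[-36,0,60] → ·  [on edge]
    (4,8)@(9, 17): e=[-12,12,24] → ·
    (4,11)@(9, 23): e=[-60,0,84] → ·  [on edge]
  covered (3 px):
    · · · · · · ·
    · · · · · · ·
    · █ · · · · ·
    · · · · · · ·
    · · █ · · · ·
    · · · · · · ·
    · · · · · · ·
    · · · · █ · ·
    · · · · · · ·
    · · · · · · ·
    · · · · · · ·
    · · · · · · ·
T1:
  2·area = 12
  edge (8, 4)→(6, 16): d=(-2,12) right/bottom  bias=-1
  edge (6, 16)→(6, 10): d=(0,-6) top-left  bias=+0
  edge (6, 10)→(8, 4): d=(2,-6) top-left  bias=+0
    (4,0)@(9, 1): e=[-6,18,0] → ·  [on edge]
    (3,3)@(7, 7): e=[6,6,0] → █  [on edge]
    (4,3)@(9, 7): e=[-18,18,12] → ·
    (3,4)@(7, 9): e=[2,6,4] → █
    (4,4)@(9, 9): e=[-22,18,16] → ·
    (3,5)@(7, 11): e=[-2,6,8] → ·
    (2,6)@(5, 13): e=[18,-6,0] → ·  [on edge]
    (1,9)@(3, 19): e=[30,-18,0] → ·  [on edge]
  covered (2 px):
    · · · · · · ·
    · · · · · · ·
    · · · · · · ·
    · · · █ · · ·
    · · · █ · · ·
    · · · · · · ·
    · · · · · · ·
    · · · · · · ·
    · · · · · · ·
    · · · · · · ·
    · · · · · · ·
    · · · · · · ·
T2:
  2·area = 6
  edge (0, 18)→(9, 5): d=(9,-13) top-left  bias=+0
  edge (9, 5)→(6, 10): d=(-3,5) right/bottom  bias=-1
  edge (6, 10)→(0, 18): d=(-6,8) right/bottom  bias=-1
    (4,2)@(9, 5): e=[0,0,6] → ·  [on edge]
    (2,5)@(5, 11): e=[2,2,2] → █
    (3,5)@(7, 11): e=[28,-8,-14] → ·
    (2,6)@(5, 13): e=[20,-4,-10] → ·
    (1,7)@(3, 15): e=[12,0,-6] → ·  [on edge]
  covered (1 px):
    · · · · · · ·
    · · · · · · ·
    · · · · · · ·
    · · · · · · ·
    · · · · · · ·
    · · █ · · · ·
    · · · · · · ·
    · · · · · · ·
    · · · · · · ·
    · · · · · · ·
    · · · · · · ·
    · · · · · · ·

Answer: [[1,2],[2,4],[4,7]]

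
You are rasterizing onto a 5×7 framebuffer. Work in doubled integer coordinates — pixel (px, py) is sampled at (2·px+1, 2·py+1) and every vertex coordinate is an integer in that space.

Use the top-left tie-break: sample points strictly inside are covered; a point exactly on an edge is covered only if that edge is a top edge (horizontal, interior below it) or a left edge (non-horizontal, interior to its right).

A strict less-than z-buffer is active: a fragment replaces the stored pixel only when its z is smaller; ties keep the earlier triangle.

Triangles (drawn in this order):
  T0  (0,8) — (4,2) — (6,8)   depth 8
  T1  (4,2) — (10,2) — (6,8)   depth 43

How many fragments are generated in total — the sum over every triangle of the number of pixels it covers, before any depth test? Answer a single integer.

T0:
  2·area = 36
  edge (0, 8)→(4, 2): d=(4,-6) top-left  bias=+0
  edge (4, 2)→(6, 8): d=(2,6) right/bottom  bias=-1
  edge (6, 8)→(0, 8): d=(-6,0) right/bottom  bias=-1
    (1,2)@(3, 5): e=[6,12,18] → #
    (2,2)@(5, 5): e=[18,0,18] → ·  [on edge]
    (0,3)@(1, 7): e=[2,28,6] → #
    (2,3)@(5, 7): e=[26,4,6] → #
    (3,3)@(7, 7): e=[38,-8,6] → ·
    (0,4)@(1, 9): e=[10,32,-6] → ·
    (1,4)@(3, 9): e=[22,20,-6] → ·
    (2,4)@(5, 9): e=[34,8,-6] → ·
    (3,5)@(7, 11): e=[54,0,-18] → ·  [on edge]
  covered (4 px):
    · · · · ·
    · · · · ·
    · # · · ·
    # # # · ·
    · · · · ·
    · · · · ·
    · · · · ·
T1:
  2·area = 36
  edge (4, 2)→(10, 2): d=(6,0) top-left  bias=+0
  edge (10, 2)→(6, 8): d=(-4,6) right/bottom  bias=-1
  edge (6, 8)→(4, 2): d=(-2,-6) top-left  bias=+0
    (2,1)@(5, 3): e=[6,26,4] → #
    (3,1)@(7, 3): e=[6,14,16] → #
    (4,1)@(9, 3): e=[6,2,28] → #
    (2,2)@(5, 5): e=[18,18,0] → #  [on edge]
    (4,2)@(9, 5): e=[18,-6,24] → ·
    (2,3)@(5, 7): e=[30,10,-4] → ·
    (3,3)@(7, 7): e=[30,-2,8] → ·
    (3,5)@(7, 11): e=[54,-18,0] → ·  [on edge]
  covered (5 px):
    · · · · ·
    · · # # #
    · · # # ·
    · · · · ·
    · · · · ·
    · · · · ·
    · · · · ·

Final: 9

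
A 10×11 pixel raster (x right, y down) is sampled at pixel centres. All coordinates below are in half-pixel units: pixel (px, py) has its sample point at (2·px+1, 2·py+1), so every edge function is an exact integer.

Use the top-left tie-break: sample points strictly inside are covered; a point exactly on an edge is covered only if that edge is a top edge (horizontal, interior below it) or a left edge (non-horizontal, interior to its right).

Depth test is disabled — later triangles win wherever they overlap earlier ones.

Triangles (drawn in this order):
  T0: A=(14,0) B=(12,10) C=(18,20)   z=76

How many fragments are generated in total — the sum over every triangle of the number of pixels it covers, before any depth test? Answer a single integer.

T0:
  2·area = 80  (B↔C swapped to make it positive)
  edge (14, 0)→(18, 20): d=(4,20) right/bottom  bias=-1
  edge (18, 20)→(12, 10): d=(-6,-10) top-left  bias=+0
  edge (12, 10)→(14, 0): d=(2,-10) top-left  bias=+0
    (4,2)@(9, 5): e=[120,0,-40] → ·  [on edge]
    (6,2)@(13, 5): e=[40,40,0] → #  [on edge]
    (7,2)@(15, 5): e=[0,60,20] → ·  [on edge]
    (6,3)@(13, 7): e=[48,28,4] → #
    (7,3)@(15, 7): e=[8,48,24] → #
    (8,3)@(17, 7): e=[-32,68,44] → ·
    (6,4)@(13, 9): e=[56,16,8] → #
    (8,4)@(17, 9): e=[-24,56,48] → ·
    (6,5)@(13, 11): e=[64,4,12] → #
    (8,5)@(17, 11): e=[-16,44,52] → ·
    (6,6)@(13, 13): e=[72,-8,16] → ·
    (7,6)@(15, 13): e=[32,12,36] → #
    (5,7)@(11, 15): e=[120,-40,0] → ·  [on edge]
    (7,7)@(15, 15): e=[40,0,40] → #  [on edge]
    (8,7)@(17, 15): e=[0,20,60] → ·  [on edge]
  covered (10 px):
    · · · · · · · · · ·
    · · · · · · · · · ·
    · · · · · · # · · ·
    · · · · · · # # · ·
    · · · · · · # # · ·
    · · · · · · # # · ·
    · · · · · · · # · ·
    · · · · · · · # · ·
    · · · · · · · · # ·
    · · · · · · · · · ·
    · · · · · · · · · ·

Answer: 10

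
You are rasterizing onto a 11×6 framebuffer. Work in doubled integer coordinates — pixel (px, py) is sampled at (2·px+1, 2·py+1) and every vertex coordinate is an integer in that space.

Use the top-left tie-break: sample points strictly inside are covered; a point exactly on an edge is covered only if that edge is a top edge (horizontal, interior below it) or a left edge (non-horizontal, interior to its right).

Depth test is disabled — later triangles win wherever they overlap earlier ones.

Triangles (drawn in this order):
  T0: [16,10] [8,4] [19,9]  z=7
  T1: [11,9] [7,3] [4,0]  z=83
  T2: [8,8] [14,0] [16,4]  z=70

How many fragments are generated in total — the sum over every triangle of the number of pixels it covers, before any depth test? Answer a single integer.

T0:
  2·area = 26
  edge (16, 10)→(8, 4): d=(-8,-6) top-left  bias=+0
  edge (8, 4)→(19, 9): d=(11,5) right/bottom  bias=-1
  edge (19, 9)→(16, 10): d=(-3,1) right/bottom  bias=-1
    (6,3)@(13, 7): e=[6,8,12] → X
    (7,3)@(15, 7): e=[18,-2,10] → .
    (6,4)@(13, 9): e=[-10,30,6] → .
    (7,4)@(15, 9): e=[2,20,4] → X
    (8,4)@(17, 9): e=[14,10,2] → X
    (9,4)@(19, 9): e=[26,0,0] → .  [on edge]
    (6,5)@(13, 11): e=[-26,52,0] → .  [on edge]
    (7,5)@(15, 11): e=[-14,42,-2] → .
    (8,5)@(17, 11): e=[-2,32,-4] → .
  covered (3 px):
    . . . . . . . . . . .
    . . . . . . . . . . .
    . . . . . . . . . . .
    . . . . . . X . . . .
    . . . . . . . X X . .
    . . . . . . . . . . .
T1:
  2·area = 6  (B↔C swapped to make it positive)
  edge (11, 9)→(4, 0): d=(-7,-9) top-left  bias=+0
  edge (4, 0)→(7, 3): d=(3,3) right/bottom  bias=-1
  edge (7, 3)→(11, 9): d=(4,6) right/bottom  bias=-1
    (2,0)@(5, 1): e=[2,0,4] → .  [on edge]
    (3,1)@(7, 3): e=[6,0,0] → .  [on edge]
    (4,2)@(9, 5): e=[10,0,-4] → .  [on edge]
    (5,3)@(11, 7): e=[14,0,-8] → .  [on edge]
    (5,4)@(11, 9): e=[0,6,0] → .  [on edge]
    (6,4)@(13, 9): e=[18,0,-12] → .  [on edge]
    (7,5)@(15, 11): e=[22,0,-16] → .  [on edge]
  covered (0 px):
    . . . . . . . . . . .
    . . . . . . . . . . .
    . . . . . . . . . . .
    . . . . . . . . . . .
    . . . . . . . . . . .
    . . . . . . . . . . .
T2:
  2·area = 40
  edge (8, 8)→(14, 0): d=(6,-8) top-left  bias=+0
  edge (14, 0)→(16, 4): d=(2,4) right/bottom  bias=-1
  edge (16, 4)→(8, 8): d=(-8,4) right/bottom  bias=-1
    (6,1)@(13, 3): e=[10,10,20] → X
    (7,1)@(15, 3): e=[26,2,12] → X
    (8,1)@(17, 3): e=[42,-6,4] → .
    (5,2)@(11, 5): e=[6,22,12] → X
    (7,2)@(15, 5): e=[38,6,-4] → .
    (4,3)@(9, 7): e=[2,34,4] → X
    (5,3)@(11, 7): e=[18,26,-4] → .
    (6,3)@(13, 7): e=[34,18,-12] → .
    (4,4)@(9, 9): e=[14,38,-12] → .
  covered (5 px):
    . . . . . . . . . . .
    . . . . . . X X . . .
    . . . . . X X . . . .
    . . . . X . . . . . .
    . . . . . . . . . . .
    . . . . . . . . . . .

Final: 8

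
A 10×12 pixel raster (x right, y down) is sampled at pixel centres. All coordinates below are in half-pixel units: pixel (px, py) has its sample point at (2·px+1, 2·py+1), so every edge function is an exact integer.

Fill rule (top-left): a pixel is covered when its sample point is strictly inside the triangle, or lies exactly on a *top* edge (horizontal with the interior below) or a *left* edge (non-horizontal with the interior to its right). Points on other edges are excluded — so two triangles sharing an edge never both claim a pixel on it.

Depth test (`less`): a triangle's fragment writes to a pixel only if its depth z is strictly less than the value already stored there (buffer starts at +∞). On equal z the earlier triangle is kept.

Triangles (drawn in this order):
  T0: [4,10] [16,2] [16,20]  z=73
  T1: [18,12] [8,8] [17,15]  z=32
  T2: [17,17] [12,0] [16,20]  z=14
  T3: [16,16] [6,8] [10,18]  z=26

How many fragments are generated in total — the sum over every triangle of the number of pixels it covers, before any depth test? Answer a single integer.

T0:
  2·area = 216
  edge (4, 10)→(16, 2): d=(12,-8) top-left  bias=+0
  edge (16, 2)→(16, 20): d=(0,18) right/bottom  bias=-1
  edge (16, 20)→(4, 10): d=(-12,-10) top-left  bias=+0
    (7,1)@(15, 3): e=[4,18,194] → █
    (8,1)@(17, 3): e=[20,-18,214] → ·
    (6,2)@(13, 5): e=[12,54,150] → █
    (8,2)@(17, 5): e=[44,-18,190] → ·
    (4,3)@(9, 7): e=[4,126,86] → █
    (5,3)@(11, 7): e=[20,90,106] → █
    (8,3)@(17, 7): e=[68,-18,166] → ·
    (3,4)@(7, 9): e=[12,162,42] → █
    (8,4)@(17, 9): e=[92,-18,142] → ·
    (3,5)@(7, 11): e=[36,162,18] → █
    (8,5)@(17, 11): e=[116,-18,118] → ·
    (3,6)@(7, 13): e=[60,162,-6] → ·
  covered (27 px):
    · · · · · · · · · ·
    · · · · · · · █ · ·
    · · · · · · █ █ · ·
    · · · · █ █ █ █ · ·
    · · · █ █ █ █ █ · ·
    · · · █ █ █ █ █ · ·
    · · · · █ █ █ █ · ·
    · · · · · █ █ █ · ·
    · · · · · · █ █ · ·
    · · · · · · · █ · ·
    · · · · · · · · · ·
    · · · · · · · · · ·
T1:
  2·area = 34  (B↔C swapped to make it positive)
  edge (18, 12)→(17, 15): d=(-1,3) right/bottom  bias=-1
  edge (17, 15)→(8, 8): d=(-9,-7) top-left  bias=+0
  edge (8, 8)→(18, 12): d=(10,4) right/bottom  bias=-1
    (9,4)@(19, 9): e=[0,68,-34] → ·  [on edge]
    (6,5)@(13, 11): e=[16,8,10] → █
    (7,5)@(15, 11): e=[10,22,2] → █
    (8,5)@(17, 11): e=[4,36,-6] → ·
    (6,6)@(13, 13): e=[14,-10,30] → ·
    (7,6)@(15, 13): e=[8,4,22] → █
    (8,6)@(17, 13): e=[2,18,14] → █
    (9,6)@(19, 13): e=[-4,32,6] → ·
    (7,7)@(15, 15): e=[6,-14,42] → ·
    (8,7)@(17, 15): e=[0,0,34] → ·  [on edge]
    (7,10)@(15, 21): e=[0,-68,102] → ·  [on edge]
  covered (4 px):
    · · · · · · · · · ·
    · · · · · · · · · ·
    · · · · · · · · · ·
    · · · · · · · · · ·
    · · · · · · · · · ·
    · · · · · · █ █ · ·
    · · · · · · · █ █ ·
    · · · · · · · · · ·
    · · · · · · · · · ·
    · · · · · · · · · ·
    · · · · · · · · · ·
    · · · · · · · · · ·
T2:
  2·area = 32  (B↔C swapped to make it positive)
  edge (17, 17)→(16, 20): d=(-1,3) right/bottom  bias=-1
  edge (16, 20)→(12, 0): d=(-4,-20) top-left  bias=+0
  edge (12, 0)→(17, 17): d=(5,17) right/bottom  bias=-1
    (6,2)@(13, 5): e=[24,0,8] → █  [on edge]
    (7,2)@(15, 5): e=[18,40,-26] → ·
    (6,3)@(13, 7): e=[22,-8,18] → ·
    (7,5)@(15, 11): e=[12,16,4] → █
    (8,5)@(17, 11): e=[6,56,-30] → ·
    (9,5)@(19, 11): e=[0,96,-64] → ·  [on edge]
    (7,6)@(15, 13): e=[10,8,14] → █
    (8,6)@(17, 13): e=[4,48,-20] → ·
    (7,7)@(15, 15): e=[8,0,24] → █  [on edge]
    (8,7)@(17, 15): e=[2,40,-10] → ·
    (7,8)@(15, 17): e=[6,-8,34] → ·
    (8,8)@(17, 17): e=[0,32,0] → ·  [on edge]
    (7,11)@(15, 23): e=[0,-32,64] → ·  [on edge]
  covered (4 px):
    · · · · · · · · · ·
    · · · · · · · · · ·
    · · · · · · █ · · ·
    · · · · · · · · · ·
    · · · · · · · · · ·
    · · · · · · · █ · ·
    · · · · · · · █ · ·
    · · · · · · · █ · ·
    · · · · · · · · · ·
    · · · · · · · · · ·
    · · · · · · · · · ·
    · · · · · · · · · ·
T3:
  2·area = 68  (B↔C swapped to make it positive)
  edge (16, 16)→(10, 18): d=(-6,2) right/bottom  bias=-1
  edge (10, 18)→(6, 8): d=(-4,-10) top-left  bias=+0
  edge (6, 8)→(16, 16): d=(10,8) right/bottom  bias=-1
    (3,4)@(7, 9): e=[60,6,2] → █
    (4,4)@(9, 9): e=[56,26,-14] → ·
    (3,5)@(7, 11): e=[48,-2,22] → ·
    (4,5)@(9, 11): e=[44,18,6] → █
    (5,5)@(11, 11): e=[40,38,-10] → ·
    (4,6)@(9, 13): e=[32,10,26] → █
    (5,6)@(11, 13): e=[28,30,10] → █
    (6,6)@(13, 13): e=[24,50,-6] → ·
    (4,7)@(9, 15): e=[20,2,46] → █
    (6,7)@(13, 15): e=[12,42,14] → █
    (7,7)@(15, 15): e=[8,62,-2] → ·
    (9,7)@(19, 15): e=[0,102,-34] → ·  [on edge]
    (6,8)@(13, 17): e=[0,34,34] → ·  [on edge]
    (3,9)@(7, 19): e=[0,-34,102] → ·  [on edge]
    (0,10)@(1, 21): e=[0,-102,170] → ·  [on edge]
  covered (8 px):
    · · · · · · · · · ·
    · · · · · · · · · ·
    · · · · · · · · · ·
    · · · · · · · · · ·
    · · · █ · · · · · ·
    · · · · █ · · · · ·
    · · · · █ █ · · · ·
    · · · · █ █ █ · · ·
    · · · · · █ · · · ·
    · · · · · · · · · ·
    · · · · · · · · · ·
    · · · · · · · · · ·

Final: 43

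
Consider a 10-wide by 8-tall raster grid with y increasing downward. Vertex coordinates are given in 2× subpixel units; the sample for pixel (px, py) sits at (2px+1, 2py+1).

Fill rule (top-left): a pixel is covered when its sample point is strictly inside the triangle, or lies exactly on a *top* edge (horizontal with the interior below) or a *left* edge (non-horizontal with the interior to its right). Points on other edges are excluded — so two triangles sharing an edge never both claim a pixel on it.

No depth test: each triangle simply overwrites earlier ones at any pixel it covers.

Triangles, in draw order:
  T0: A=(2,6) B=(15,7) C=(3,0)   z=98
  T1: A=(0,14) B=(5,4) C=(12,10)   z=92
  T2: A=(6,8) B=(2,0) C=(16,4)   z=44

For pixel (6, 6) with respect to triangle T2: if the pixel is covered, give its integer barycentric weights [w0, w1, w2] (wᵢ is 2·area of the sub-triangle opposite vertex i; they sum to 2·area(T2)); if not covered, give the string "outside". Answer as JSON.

T0:
  2·area = 79  (B↔C swapped to make it positive)
  edge (2, 6)→(3, 0): d=(1,-6) top-left  bias=+0
  edge (3, 0)→(15, 7): d=(12,7) right/bottom  bias=-1
  edge (15, 7)→(2, 6): d=(-13,-1) top-left  bias=+0
    (1,0)@(3, 1): e=[1,12,66] → #
    (2,0)@(5, 1): e=[13,-2,68] → ·
    (1,1)@(3, 3): e=[3,36,40] → #
    (2,1)@(5, 3): e=[15,22,42] → #
    (3,1)@(7, 3): e=[27,8,44] → #
    (4,1)@(9, 3): e=[39,-6,46] → ·
    (1,2)@(3, 5): e=[5,60,14] → #
    (4,2)@(9, 5): e=[41,18,20] → #
    (5,2)@(11, 5): e=[53,4,22] → #
    (6,2)@(13, 5): e=[65,-10,24] → ·
    (1,3)@(3, 7): e=[7,84,-12] → ·
    (2,3)@(5, 7): e=[19,70,-10] → ·
    (7,3)@(15, 7): e=[79,0,0] → ·  [on edge]
  covered (9 px):
    · # · · · · · · · ·
    · # # # · · · · · ·
    · # # # # # · · · ·
    · · · · · · · · · ·
    · · · · · · · · · ·
    · · · · · · · · · ·
    · · · · · · · · · ·
    · · · · · · · · · ·
T1:
  2·area = 100
  edge (0, 14)→(5, 4): d=(5,-10) top-left  bias=+0
  edge (5, 4)→(12, 10): d=(7,6) right/bottom  bias=-1
  edge (12, 10)→(0, 14): d=(-12,4) right/bottom  bias=-1
    (2,2)@(5, 5): e=[5,7,88] → #
    (3,2)@(7, 5): e=[25,-5,80] → ·
    (2,3)@(5, 7): e=[15,21,64] → #
    (3,3)@(7, 7): e=[35,9,56] → #
    (4,3)@(9, 7): e=[55,-3,48] → ·
    (1,4)@(3, 9): e=[5,47,48] → #
    (4,4)@(9, 9): e=[65,11,24] → #
    (5,4)@(11, 9): e=[85,-1,16] → ·
    (7,4)@(15, 9): e=[125,-25,0] → ·  [on edge]
    (1,5)@(3, 11): e=[15,61,24] → #
    (4,5)@(9, 11): e=[75,25,0] → ·  [on edge]
    (0,6)@(1, 13): e=[5,87,8] → #
    (1,6)@(3, 13): e=[25,75,0] → ·  [on edge]
  covered (11 px):
    · · · · · · · · · ·
    · · · · · · · · · ·
    · · # · · · · · · ·
    · · # # · · · · · ·
    · # # # # · · · · ·
    · # # # · · · · · ·
    # · · · · · · · · ·
    · · · · · · · · · ·
T2:
  2·area = 96
  edge (6, 8)→(2, 0): d=(-4,-8) top-left  bias=+0
  edge (2, 0)→(16, 4): d=(14,4) right/bottom  bias=-1
  edge (16, 4)→(6, 8): d=(-10,4) right/bottom  bias=-1
    (1,0)@(3, 1): e=[4,10,82] → #
    (2,0)@(5, 1): e=[20,2,74] → #
    (3,0)@(7, 1): e=[36,-6,66] → ·
    (1,1)@(3, 3): e=[-4,38,62] → ·
    (2,1)@(5, 3): e=[12,30,54] → #
    (3,1)@(7, 3): e=[28,22,46] → #
    (4,1)@(9, 3): e=[44,14,38] → #
    (5,1)@(11, 3): e=[60,6,30] → #
    (6,1)@(13, 3): e=[76,-2,22] → ·
    (2,2)@(5, 5): e=[4,58,34] → #
    (6,2)@(13, 5): e=[68,26,2] → #
    (7,2)@(15, 5): e=[84,18,-6] → ·
  covered (12 px):
    · # # · · · · · · ·
    · · # # # # · · · ·
    · · # # # # # · · ·
    · · · # · · · · · ·
    · · · · · · · · · ·
    · · · · · · · · · ·
    · · · · · · · · · ·
    · · · · · · · · · ·

Final: "outside"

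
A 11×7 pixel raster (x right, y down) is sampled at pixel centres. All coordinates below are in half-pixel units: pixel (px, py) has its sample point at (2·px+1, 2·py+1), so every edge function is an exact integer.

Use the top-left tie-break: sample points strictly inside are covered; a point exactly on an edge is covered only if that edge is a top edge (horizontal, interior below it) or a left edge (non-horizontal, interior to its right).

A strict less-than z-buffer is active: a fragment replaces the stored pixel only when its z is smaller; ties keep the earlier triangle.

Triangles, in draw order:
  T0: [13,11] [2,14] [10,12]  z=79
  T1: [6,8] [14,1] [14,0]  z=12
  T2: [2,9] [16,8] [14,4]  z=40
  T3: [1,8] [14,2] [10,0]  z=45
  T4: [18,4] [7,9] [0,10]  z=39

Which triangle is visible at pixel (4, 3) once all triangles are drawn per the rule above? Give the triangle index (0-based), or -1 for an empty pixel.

T0:
  2·area = 2  (B↔C swapped to make it positive)
  edge (13, 11)→(10, 12): d=(-3,1) right/bottom  bias=-1
  edge (10, 12)→(2, 14): d=(-8,2) right/bottom  bias=-1
  edge (2, 14)→(13, 11): d=(11,-3) top-left  bias=+0
    (9,4)@(19, 9): e=[0,6,-4] → .  [on edge]
    (6,5)@(13, 11): e=[0,2,0] → .  [on edge]
    (3,6)@(7, 13): e=[0,-2,4] → .  [on edge]
  covered (0 px):
    . . . . . . . . . . .
    . . . . . . . . . . .
    . . . . . . . . . . .
    . . . . . . . . . . .
    . . . . . . . . . . .
    . . . . . . . . . . .
    . . . . . . . . . . .
T1:
  2·area = 8  (B↔C swapped to make it positive)
  edge (6, 8)→(14, 0): d=(8,-8) top-left  bias=+0
  edge (14, 0)→(14, 1): d=(0,1) right/bottom  bias=-1
  edge (14, 1)→(6, 8): d=(-8,7) right/bottom  bias=-1
    (6,0)@(13, 1): e=[0,1,7] → X  [on edge]
    (7,0)@(15, 1): e=[16,-1,-7] → .
    (5,1)@(11, 3): e=[0,3,5] → X  [on edge]
    (6,1)@(13, 3): e=[16,1,-9] → .
    (4,2)@(9, 5): e=[0,5,3] → X  [on edge]
    (5,2)@(11, 5): e=[16,3,-11] → .
    (3,3)@(7, 7): e=[0,7,1] → X  [on edge]
    (4,3)@(9, 7): e=[16,5,-13] → .
    (2,4)@(5, 9): e=[0,9,-1] → .  [on edge]
    (3,4)@(7, 9): e=[16,7,-15] → .
    (1,5)@(3, 11): e=[0,11,-3] → .  [on edge]
    (0,6)@(1, 13): e=[0,13,-5] → .  [on edge]
  covered (4 px):
    . . . . . . X . . . .
    . . . . . X . . . . .
    . . . . X . . . . . .
    . . . X . . . . . . .
    . . . . . . . . . . .
    . . . . . . . . . . .
    . . . . . . . . . . .
T2:
  2·area = 58  (B↔C swapped to make it positive)
  edge (2, 9)→(14, 4): d=(12,-5) top-left  bias=+0
  edge (14, 4)→(16, 8): d=(2,4) right/bottom  bias=-1
  edge (16, 8)→(2, 9): d=(-14,1) right/bottom  bias=-1
    (6,2)@(13, 5): e=[7,6,45] → X
    (7,2)@(15, 5): e=[17,-2,43] → .
    (3,3)@(7, 7): e=[1,34,23] → X
    (4,3)@(9, 7): e=[11,26,21] → X
    (5,3)@(11, 7): e=[21,18,19] → X
    (7,3)@(15, 7): e=[41,2,15] → X
    (8,3)@(17, 7): e=[51,-6,13] → .
    (3,4)@(7, 9): e=[25,38,-5] → .
    (4,4)@(9, 9): e=[35,30,-7] → .
    (5,4)@(11, 9): e=[45,22,-9] → .
    (6,4)@(13, 9): e=[55,14,-11] → .
    (7,4)@(15, 9): e=[65,6,-13] → .
  covered (6 px):
    . . . . . . . . . . .
    . . . . . . . . . . .
    . . . . . . X . . . .
    . . . X X X X X . . .
    . . . . . . . . . . .
    . . . . . . . . . . .
    . . . . . . . . . . .
T3:
  2·area = 50  (B↔C swapped to make it positive)
  edge (1, 8)→(10, 0): d=(9,-8) top-left  bias=+0
  edge (10, 0)→(14, 2): d=(4,2) right/bottom  bias=-1
  edge (14, 2)→(1, 8): d=(-13,6) right/bottom  bias=-1
    (4,0)@(9, 1): e=[1,6,43] → X
    (5,0)@(11, 1): e=[17,2,31] → X
    (6,0)@(13, 1): e=[33,-2,19] → .
    (3,1)@(7, 3): e=[3,18,29] → X
    (6,1)@(13, 3): e=[51,6,-7] → .
    (2,2)@(5, 5): e=[5,30,15] → X
    (4,2)@(9, 5): e=[37,22,-9] → .
    (5,2)@(11, 5): e=[53,18,-21] → .
    (1,3)@(3, 7): e=[7,42,1] → X
    (2,3)@(5, 7): e=[23,38,-11] → .
    (3,3)@(7, 7): e=[39,34,-23] → .
    (1,4)@(3, 9): e=[25,50,-25] → .
  covered (8 px):
    . . . . X X . . . . .
    . . . X X X . . . . .
    . . X X . . . . . . .
    . X . . . . . . . . .
    . . . . . . . . . . .
    . . . . . . . . . . .
    . . . . . . . . . . .
T4:
  2·area = 24
  edge (18, 4)→(7, 9): d=(-11,5) right/bottom  bias=-1
  edge (7, 9)→(0, 10): d=(-7,1) right/bottom  bias=-1
  edge (0, 10)→(18, 4): d=(18,-6) top-left  bias=+0
    (10,1)@(21, 3): e=[-4,28,0] → .  [on edge]
    (7,2)@(15, 5): e=[4,20,0] → X  [on edge]
    (8,2)@(17, 5): e=[-6,18,12] → .
    (4,3)@(9, 7): e=[12,12,0] → X  [on edge]
    (5,3)@(11, 7): e=[2,10,12] → X
    (6,3)@(13, 7): e=[-8,8,24] → .
    (7,3)@(15, 7): e=[-18,6,36] → .
    (10,3)@(21, 7): e=[-48,0,72] → .  [on edge]
    (1,4)@(3, 9): e=[20,4,0] → X  [on edge]
    (2,4)@(5, 9): e=[10,2,12] → X
    (3,4)@(7, 9): e=[0,0,24] → .  [on edge]
    (4,4)@(9, 9): e=[-10,-2,36] → .
  covered (5 px):
    . . . . . . . . . . .
    . . . . . . . . . . .
    . . . . . . . X . . .
    . . . . X X . . . . .
    . X X . . . . . . . .
    . . . . . . . . . . .
    . . . . . . . . . . .

Z-buffer (winner per pixel, '.' = empty):
  . . . . 3 3 1 . . . .
  . . . 3 3 1 . . . . .
  . . 3 3 1 . 2 4 . . .
  . 3 . 1 4 4 2 2 . . .
  . 4 4 . . . . . . . .
  . . . . . . . . . . .
  . . . . . . . . . . .

Result: 4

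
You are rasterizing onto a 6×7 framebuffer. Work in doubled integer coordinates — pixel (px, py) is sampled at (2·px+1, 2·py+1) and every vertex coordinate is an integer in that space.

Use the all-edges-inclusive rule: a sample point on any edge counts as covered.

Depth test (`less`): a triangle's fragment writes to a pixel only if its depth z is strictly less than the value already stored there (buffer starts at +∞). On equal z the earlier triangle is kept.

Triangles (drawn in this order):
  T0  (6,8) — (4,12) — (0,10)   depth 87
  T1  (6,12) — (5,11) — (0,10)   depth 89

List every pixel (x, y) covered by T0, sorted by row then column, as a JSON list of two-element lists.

T0:
  2·area = 20
  edge (6, 8)→(4, 12): d=(-2,4) inclusive
  edge (4, 12)→(0, 10): d=(-4,-2) inclusive
  edge (0, 10)→(6, 8): d=(6,-2) inclusive
    (4,3)@(9, 7): e=[-10,30,0] → ·  [on edge]
    (1,4)@(3, 9): e=[10,10,0] → █  [on edge]
    (2,4)@(5, 9): e=[2,14,4] → █
    (3,4)@(7, 9): e=[-6,18,8] → ·
    (1,5)@(3, 11): e=[6,2,12] → █
    (2,5)@(5, 11): e=[-2,6,16] → ·
    (1,6)@(3, 13): e=[2,-6,24] → ·
  covered (3 px):
    · · · · · ·
    · · · · · ·
    · · · · · ·
    · · · · · ·
    · █ █ · · ·
    · █ · · · ·
    · · · · · ·
T1:
  2·area = 4  (B↔C swapped to make it positive)
  edge (6, 12)→(0, 10): d=(-6,-2) inclusive
  edge (0, 10)→(5, 11): d=(5,1) inclusive
  edge (5, 11)→(6, 12): d=(1,1) inclusive
    (0,3)@(1, 7): e=[20,-16,0] → ·  [on edge]
    (1,4)@(3, 9): e=[12,-8,0] → ·  [on edge]
    (1,5)@(3, 11): e=[0,2,2] → █  [on edge]
    (2,5)@(5, 11): e=[4,0,0] → █  [on edge]
    (3,5)@(7, 11): e=[8,-2,-2] → ·
    (1,6)@(3, 13): e=[-12,12,4] → ·
    (2,6)@(5, 13): e=[-8,10,2] → ·
    (3,6)@(7, 13): e=[-4,8,0] → ·  [on edge]
    (4,6)@(9, 13): e=[0,6,-2] → ·  [on edge]
  covered (2 px):
    · · · · · ·
    · · · · · ·
    · · · · · ·
    · · · · · ·
    · · · · · ·
    · █ █ · · ·
    · · · · · ·

Answer: [[1,4],[2,4],[1,5]]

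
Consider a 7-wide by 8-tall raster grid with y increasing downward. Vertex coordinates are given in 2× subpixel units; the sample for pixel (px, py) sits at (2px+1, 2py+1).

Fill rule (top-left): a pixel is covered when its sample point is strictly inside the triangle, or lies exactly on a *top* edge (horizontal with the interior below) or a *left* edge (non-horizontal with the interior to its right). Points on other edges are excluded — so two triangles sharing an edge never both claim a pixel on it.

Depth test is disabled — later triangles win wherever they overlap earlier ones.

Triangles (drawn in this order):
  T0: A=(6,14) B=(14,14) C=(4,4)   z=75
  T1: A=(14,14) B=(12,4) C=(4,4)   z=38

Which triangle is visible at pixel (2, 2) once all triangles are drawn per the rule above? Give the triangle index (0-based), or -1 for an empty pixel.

T0:
  2·area = 80  (B↔C swapped to make it positive)
  edge (6, 14)→(4, 4): d=(-2,-10) top-left  bias=+0
  edge (4, 4)→(14, 14): d=(10,10) right/bottom  bias=-1
  edge (14, 14)→(6, 14): d=(-8,0) right/bottom  bias=-1
    (0,0)@(1, 1): e=[-24,0,104] → ·  [on edge]
    (1,1)@(3, 3): e=[-8,0,88] → ·  [on edge]
    (2,2)@(5, 5): e=[8,0,72] → ·  [on edge]
    (2,3)@(5, 7): e=[4,20,56] → █
    (3,3)@(7, 7): e=[24,0,56] → ·  [on edge]
    (2,4)@(5, 9): e=[0,40,40] → █  [on edge]
    (3,4)@(7, 9): e=[20,20,40] → █
    (4,4)@(9, 9): e=[40,0,40] → ·  [on edge]
    (2,5)@(5, 11): e=[-4,60,24] → ·
    (3,5)@(7, 11): e=[16,40,24] → █
    (4,5)@(9, 11): e=[36,20,24] → █
    (5,5)@(11, 11): e=[56,0,24] → ·  [on edge]
    (6,6)@(13, 13): e=[72,0,8] → ·  [on edge]
  covered (8 px):
    · · · · · · ·
    · · · · · · ·
    · · · · · · ·
    · · █ · · · ·
    · · █ █ · · ·
    · · · █ █ · ·
    · · · █ █ █ ·
    · · · · · · ·
T1:
  2·area = 80  (B↔C swapped to make it positive)
  edge (14, 14)→(4, 4): d=(-10,-10) top-left  bias=+0
  edge (4, 4)→(12, 4): d=(8,0) top-left  bias=+0
  edge (12, 4)→(14, 14): d=(2,10) right/bottom  bias=-1
    (0,0)@(1, 1): e=[0,-24,104] → ·  [on edge]
    (1,1)@(3, 3): e=[0,-8,88] → ·  [on edge]
    (2,2)@(5, 5): e=[0,8,72] → █  [on edge]
    (3,2)@(7, 5): e=[20,8,52] → █
    (4,2)@(9, 5): e=[40,8,32] → █
    (5,2)@(11, 5): e=[60,8,12] → █
    (6,2)@(13, 5): e=[80,8,-8] → ·
    (2,3)@(5, 7): e=[-20,24,76] → ·
    (3,3)@(7, 7): e=[0,24,56] → █  [on edge]
    (6,3)@(13, 7): e=[60,24,-4] → ·
    (3,4)@(7, 9): e=[-20,40,60] → ·
    (4,4)@(9, 9): e=[0,40,40] → █  [on edge]
    (6,4)@(13, 9): e=[40,40,0] → ·  [on edge]
    (5,5)@(11, 11): e=[0,56,24] → █  [on edge]
    (6,6)@(13, 13): e=[0,72,8] → █  [on edge]
  covered (12 px):
    · · · · · · ·
    · · · · · · ·
    · · █ █ █ █ ·
    · · · █ █ █ ·
    · · · · █ █ ·
    · · · · · █ █
    · · · · · · █
    · · · · · · ·

Z-buffer (winner per pixel, '.' = empty):
  . . . . . . .
  . . . . . . .
  . . 1 1 1 1 .
  . . 0 1 1 1 .
  . . 0 0 1 1 .
  . . . 0 0 1 1
  . . . 0 0 0 1
  . . . . . . .

Result: 1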